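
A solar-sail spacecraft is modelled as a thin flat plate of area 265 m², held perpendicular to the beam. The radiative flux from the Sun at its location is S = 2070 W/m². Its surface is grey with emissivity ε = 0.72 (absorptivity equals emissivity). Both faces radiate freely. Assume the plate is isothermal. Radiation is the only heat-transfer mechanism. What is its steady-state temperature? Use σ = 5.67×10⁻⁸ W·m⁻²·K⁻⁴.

At equilibrium, absorbed power = emitted power.
Absorbing cross-section = A = 265.0 m²; emitting surface = 2A = 530.0 m² (ratio 2).
εS·A_cross = εσ·A_surf·T⁴  ⇒  T⁴ = S/(2σ)   (ε cancels).
T⁴ = 2070/(2·5.67×10⁻⁸) = 1.825×10¹⁰ K⁴.
T = (1.825×10¹⁰)^(1/4).

T ≈ 368 K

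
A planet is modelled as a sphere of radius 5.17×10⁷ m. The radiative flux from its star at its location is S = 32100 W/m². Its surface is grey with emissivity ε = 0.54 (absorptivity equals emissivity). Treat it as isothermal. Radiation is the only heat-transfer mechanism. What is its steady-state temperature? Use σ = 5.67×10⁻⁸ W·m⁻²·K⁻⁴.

At equilibrium, absorbed power = emitted power.
Absorbing cross-section = πr² = 8.397×10¹⁵ m²; emitting surface = 4πr² = 3.359×10¹⁶ m² (ratio 4).
εS·A_cross = εσ·A_surf·T⁴  ⇒  T⁴ = S/(4σ)   (ε cancels).
T⁴ = 32100/(4·5.67×10⁻⁸) = 1.415×10¹¹ K⁴.
T = (1.415×10¹¹)^(1/4).

T ≈ 613 K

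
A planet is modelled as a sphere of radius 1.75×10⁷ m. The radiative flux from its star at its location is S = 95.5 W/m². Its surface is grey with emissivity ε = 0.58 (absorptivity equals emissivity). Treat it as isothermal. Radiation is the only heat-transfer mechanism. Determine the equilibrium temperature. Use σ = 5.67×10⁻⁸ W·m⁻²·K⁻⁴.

At equilibrium, absorbed power = emitted power.
Absorbing cross-section = πr² = 9.621×10¹⁴ m²; emitting surface = 4πr² = 3.848×10¹⁵ m² (ratio 4).
εS·A_cross = εσ·A_surf·T⁴  ⇒  T⁴ = S/(4σ)   (ε cancels).
T⁴ = 95.5/(4·5.67×10⁻⁸) = 4.211×10⁸ K⁴.
T = (4.211×10⁸)^(1/4).

T ≈ 143 K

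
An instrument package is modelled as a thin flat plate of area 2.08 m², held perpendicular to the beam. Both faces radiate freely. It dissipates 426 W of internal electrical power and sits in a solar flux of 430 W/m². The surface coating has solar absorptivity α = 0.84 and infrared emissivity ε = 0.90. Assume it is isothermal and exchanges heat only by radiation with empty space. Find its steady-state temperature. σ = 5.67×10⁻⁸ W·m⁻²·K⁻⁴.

At steady state, absorbed solar power + internal power = radiated power.
Absorbed: α·S·A_cross = 0.84·430·2.080 = 751.3 W (cross-section A).
Total input = 751.3 + 426 = 1177 W.
Radiated: εσ·A_surf·T⁴ with A_surf = 2A = 4.160 m².
T⁴ = 1177/(0.90·5.67×10⁻⁸·4.160) = 5.546×10⁹ K⁴.

T ≈ 273 K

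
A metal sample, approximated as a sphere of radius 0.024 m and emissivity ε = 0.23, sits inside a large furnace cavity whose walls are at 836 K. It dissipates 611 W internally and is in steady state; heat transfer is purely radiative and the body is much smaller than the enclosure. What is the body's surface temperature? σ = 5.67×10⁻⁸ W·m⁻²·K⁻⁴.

T ≈ 1620 K

For a small grey body in a large enclosure, net radiated power = εσA(T⁴ − T_w⁴).
Steady state: P = εσA(T⁴ − T_w⁴) with A = 4πr² = 0.007238 m².
T⁴ = P/(εσA) + T_w⁴ = 611/(0.23·5.67×10⁻⁸·0.007238) + (836)⁴
    = 6.473×10¹² + 4.885×10¹¹ = 6.961×10¹² K⁴.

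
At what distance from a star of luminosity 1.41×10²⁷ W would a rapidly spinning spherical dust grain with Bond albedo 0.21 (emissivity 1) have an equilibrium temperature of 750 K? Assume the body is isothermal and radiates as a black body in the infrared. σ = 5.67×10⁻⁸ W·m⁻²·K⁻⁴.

For an isothermal black-emitting sphere, (1−a)S·πr² = σ·4πr²·T⁴ ⇒ S = 4σT⁴/(1−a).
S = 4·5.67×10⁻⁸·(750)⁴/0.790 = 90840 W/m².
Flux falls as S = L/(4πd²), so d = √(L/(4πS)) = √(1.41×10²⁷/(4π·90840)).

d ≈ 3.51×10¹⁰ m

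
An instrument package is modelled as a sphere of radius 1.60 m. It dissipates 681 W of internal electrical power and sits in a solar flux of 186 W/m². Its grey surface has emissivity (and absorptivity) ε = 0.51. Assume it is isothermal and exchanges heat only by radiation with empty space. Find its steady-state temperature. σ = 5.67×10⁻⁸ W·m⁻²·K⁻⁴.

T ≈ 198 K

At steady state, absorbed solar power + internal power = radiated power.
Absorbed: α·S·A_cross = 0.51·186·8.042 = 762.9 W (cross-section πr²).
Total input = 762.9 + 681 = 1444 W.
Radiated: εσ·A_surf·T⁴ with A_surf = 4πr² = 32.17 m².
T⁴ = 1444/(0.51·5.67×10⁻⁸·32.17) = 1.552×10⁹ K⁴.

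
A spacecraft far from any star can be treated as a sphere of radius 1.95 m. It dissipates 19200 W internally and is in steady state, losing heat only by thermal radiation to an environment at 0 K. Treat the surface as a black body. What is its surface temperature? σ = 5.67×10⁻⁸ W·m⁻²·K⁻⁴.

T ≈ 290 K

Steady state: internal power = radiated power, P = εσA T⁴.
Radiating area A = 4πr² = 47.78 m².
T⁴ = P/(εσA) = 19200/(1.0·5.67×10⁻⁸·47.78) = 7.087×10⁹ K⁴.
T = (7.087×10⁹)^(1/4).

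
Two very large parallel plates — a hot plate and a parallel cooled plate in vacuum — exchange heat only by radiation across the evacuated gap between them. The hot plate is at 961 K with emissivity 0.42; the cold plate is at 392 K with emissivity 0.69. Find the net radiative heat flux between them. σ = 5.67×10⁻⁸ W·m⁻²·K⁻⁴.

For two infinite grey parallel plates, q = σ(T₁⁴ − T₂⁴)/(1/ε₁ + 1/ε₂ − 1).
T₁⁴ − T₂⁴ = 8.529×10¹¹ − 2.361×10¹⁰ = 8.293×10¹¹ K⁴.
1/ε₁ + 1/ε₂ − 1 = 2.381 + 1.449 − 1 = 2.830.
q = 5.67×10⁻⁸ × 8.293×10¹¹ / 2.830.

q ≈ 16600 W/m²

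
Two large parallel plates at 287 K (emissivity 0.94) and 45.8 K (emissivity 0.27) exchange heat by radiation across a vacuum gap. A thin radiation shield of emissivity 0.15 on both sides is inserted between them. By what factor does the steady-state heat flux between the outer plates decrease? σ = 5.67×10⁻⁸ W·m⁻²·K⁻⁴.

Without shield: q₀ = σΔ(T⁴)/(1/ε₁+1/ε₂−1) with denominator 3.768.
With shield the two gaps are in series; the resistances add: (1/ε₁+1/ε_s−1)+(1/ε_s+1/ε₂−1) = 6.730+9.370 = 16.10.
Heat-flux ratio q₀/q = 16.10/3.768.

factor ≈ 4.27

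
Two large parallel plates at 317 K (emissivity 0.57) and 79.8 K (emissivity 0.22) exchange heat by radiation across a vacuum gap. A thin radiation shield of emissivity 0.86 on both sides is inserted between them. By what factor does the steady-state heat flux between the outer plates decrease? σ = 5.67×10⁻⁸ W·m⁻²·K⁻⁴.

Without shield: q₀ = σΔ(T⁴)/(1/ε₁+1/ε₂−1) with denominator 5.300.
With shield the two gaps are in series; the resistances add: (1/ε₁+1/ε_s−1)+(1/ε_s+1/ε₂−1) = 1.917+4.708 = 6.625.
Heat-flux ratio q₀/q = 6.625/5.300.

factor ≈ 1.25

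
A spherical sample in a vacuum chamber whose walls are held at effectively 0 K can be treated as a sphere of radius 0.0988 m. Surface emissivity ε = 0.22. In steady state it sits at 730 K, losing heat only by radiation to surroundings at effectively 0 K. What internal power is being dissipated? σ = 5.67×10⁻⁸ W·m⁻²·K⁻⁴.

Steady state: P = εσA T⁴.
A = 4πr² = 0.1227 m²; T⁴ = (730)⁴ = 2.840×10¹¹ K⁴.
P = 0.22 × 5.67×10⁻⁸ × 0.1227 × 2.840×10¹¹.

P ≈ 435 W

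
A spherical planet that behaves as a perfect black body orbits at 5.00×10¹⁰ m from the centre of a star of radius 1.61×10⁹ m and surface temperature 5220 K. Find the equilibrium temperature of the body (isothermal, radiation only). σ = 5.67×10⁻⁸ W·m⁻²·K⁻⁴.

T ≈ 662 K

The star's surface emits σT_*⁴; at distance d the flux is S = σT_*⁴(R_*/d)².
S = 5.67×10⁻⁸·(5220)⁴·(1.61×10⁹/5.00×10¹⁰)² = 43650 W/m².
For an isothermal sphere T⁴ = (1−a)S/(4σ) = 1.925×10¹¹ K⁴.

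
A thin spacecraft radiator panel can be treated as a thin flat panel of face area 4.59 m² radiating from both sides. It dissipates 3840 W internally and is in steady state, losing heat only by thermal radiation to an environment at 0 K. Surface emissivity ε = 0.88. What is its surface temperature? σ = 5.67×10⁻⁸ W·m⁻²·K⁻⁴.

T ≈ 303 K

Steady state: internal power = radiated power, P = εσA T⁴.
Radiating area A = 2·4.59 = 9.180 m².
T⁴ = P/(εσA) = 3840/(0.88·5.67×10⁻⁸·9.180) = 8.383×10⁹ K⁴.
T = (8.383×10⁹)^(1/4).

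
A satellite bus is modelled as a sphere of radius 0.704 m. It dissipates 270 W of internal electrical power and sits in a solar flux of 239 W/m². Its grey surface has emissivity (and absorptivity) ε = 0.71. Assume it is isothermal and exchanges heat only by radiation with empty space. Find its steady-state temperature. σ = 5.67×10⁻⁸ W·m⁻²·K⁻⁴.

At steady state, absorbed solar power + internal power = radiated power.
Absorbed: α·S·A_cross = 0.71·239·1.557 = 264.2 W (cross-section πr²).
Total input = 264.2 + 270 = 534.2 W.
Radiated: εσ·A_surf·T⁴ with A_surf = 4πr² = 6.228 m².
T⁴ = 534.2/(0.71·5.67×10⁻⁸·6.228) = 2.131×10⁹ K⁴.

T ≈ 215 K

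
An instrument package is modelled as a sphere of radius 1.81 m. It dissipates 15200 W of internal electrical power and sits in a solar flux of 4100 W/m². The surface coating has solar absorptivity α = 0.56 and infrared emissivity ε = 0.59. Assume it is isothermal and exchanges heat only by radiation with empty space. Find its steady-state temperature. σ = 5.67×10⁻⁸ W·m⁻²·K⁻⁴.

At steady state, absorbed solar power + internal power = radiated power.
Absorbed: α·S·A_cross = 0.56·4100·10.29 = 23630 W (cross-section πr²).
Total input = 23630 + 15200 = 38830 W.
Radiated: εσ·A_surf·T⁴ with A_surf = 4πr² = 41.17 m².
T⁴ = 38830/(0.59·5.67×10⁻⁸·41.17) = 2.820×10¹⁰ K⁴.

T ≈ 410 K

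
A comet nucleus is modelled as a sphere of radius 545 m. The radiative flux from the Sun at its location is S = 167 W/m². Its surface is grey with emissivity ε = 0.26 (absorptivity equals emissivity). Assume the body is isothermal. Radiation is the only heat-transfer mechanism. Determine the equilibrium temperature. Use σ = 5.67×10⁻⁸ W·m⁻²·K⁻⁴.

T ≈ 165 K

At equilibrium, absorbed power = emitted power.
Absorbing cross-section = πr² = 9.331×10⁵ m²; emitting surface = 4πr² = 3.733×10⁶ m² (ratio 4).
εS·A_cross = εσ·A_surf·T⁴  ⇒  T⁴ = S/(4σ)   (ε cancels).
T⁴ = 167/(4·5.67×10⁻⁸) = 7.363×10⁸ K⁴.
T = (7.363×10⁸)^(1/4).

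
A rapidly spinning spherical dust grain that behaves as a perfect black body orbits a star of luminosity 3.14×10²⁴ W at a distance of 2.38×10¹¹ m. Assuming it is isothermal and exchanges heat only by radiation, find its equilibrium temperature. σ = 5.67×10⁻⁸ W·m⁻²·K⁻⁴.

First find the stellar flux at distance d: S = L/(4πd²) = 3.14×10²⁴/(4π·(2.38×10¹¹)²) = 4.411 W/m².
For an isothermal sphere, absorbed (1−a)S·πr² = emitted σ·4πr²·T⁴, so T⁴ = (1−a)S/(4σ).
T⁴ = 1.00·4.411/(4·5.67×10⁻⁸) = 1.945×10⁷ K⁴.

T ≈ 66.4 K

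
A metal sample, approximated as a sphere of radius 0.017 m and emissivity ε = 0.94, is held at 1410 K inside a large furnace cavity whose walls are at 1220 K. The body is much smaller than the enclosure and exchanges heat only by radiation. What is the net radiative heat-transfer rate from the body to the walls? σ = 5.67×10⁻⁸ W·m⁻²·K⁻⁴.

For a small grey body in a large enclosure: P_net = εσA(T_body⁴ − T_wall⁴).
A = 4πr² = 0.003632 m²; T_body⁴ − T_wall⁴ = 3.953×10¹² − 2.215×10¹² = 1.737×10¹² K⁴.
|P_net| = 0.94·5.67×10⁻⁸·0.003632·1.737×10¹².

P_net ≈ 336 W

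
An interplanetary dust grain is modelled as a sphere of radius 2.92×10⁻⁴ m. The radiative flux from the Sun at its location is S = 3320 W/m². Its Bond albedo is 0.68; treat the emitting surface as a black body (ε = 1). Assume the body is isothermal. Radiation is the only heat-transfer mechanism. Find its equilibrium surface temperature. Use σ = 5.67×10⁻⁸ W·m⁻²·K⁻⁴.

T ≈ 262 K

At equilibrium, absorbed power = emitted power.
Absorbing cross-section = πr² = 2.679×10⁻⁷ m²; emitting surface = 4πr² = 1.071×10⁻⁶ m² (ratio 4).
(1−a)S·A_cross = εσ·A_surf·T⁴  ⇒  T⁴ = (1−a)S/(4σ).
T⁴ = 0.320·3320/(4·5.67×10⁻⁸) = 4.684×10⁹ K⁴.
T = (4.684×10⁹)^(1/4).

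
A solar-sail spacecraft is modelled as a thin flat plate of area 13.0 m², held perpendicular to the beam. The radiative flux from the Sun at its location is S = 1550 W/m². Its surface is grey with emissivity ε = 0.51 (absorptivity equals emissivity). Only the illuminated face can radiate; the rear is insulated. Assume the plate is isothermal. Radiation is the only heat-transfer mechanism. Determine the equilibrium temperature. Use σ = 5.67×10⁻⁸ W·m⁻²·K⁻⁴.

At equilibrium, absorbed power = emitted power.
Absorbing cross-section = A = 13.00 m²; emitting surface = A = 13.00 m² (ratio 1).
εS·A_cross = εσ·A_surf·T⁴  ⇒  T⁴ = S/(1σ)   (ε cancels).
T⁴ = 1550/(1·5.67×10⁻⁸) = 2.734×10¹⁰ K⁴.
T = (2.734×10¹⁰)^(1/4).

T ≈ 407 K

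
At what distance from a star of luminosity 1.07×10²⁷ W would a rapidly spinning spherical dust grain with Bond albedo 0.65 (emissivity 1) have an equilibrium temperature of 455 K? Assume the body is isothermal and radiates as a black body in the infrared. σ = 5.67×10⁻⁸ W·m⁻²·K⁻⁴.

For an isothermal black-emitting sphere, (1−a)S·πr² = σ·4πr²·T⁴ ⇒ S = 4σT⁴/(1−a).
S = 4·5.67×10⁻⁸·(455)⁴/0.350 = 27770 W/m².
Flux falls as S = L/(4πd²), so d = √(L/(4πS)) = √(1.07×10²⁷/(4π·27770)).

d ≈ 5.54×10¹⁰ m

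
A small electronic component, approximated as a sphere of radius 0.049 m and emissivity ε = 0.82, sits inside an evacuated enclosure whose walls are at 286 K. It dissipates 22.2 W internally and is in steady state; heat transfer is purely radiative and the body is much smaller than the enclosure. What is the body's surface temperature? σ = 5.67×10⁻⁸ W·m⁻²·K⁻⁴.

T ≈ 387 K

For a small grey body in a large enclosure, net radiated power = εσA(T⁴ − T_w⁴).
Steady state: P = εσA(T⁴ − T_w⁴) with A = 4πr² = 0.03017 m².
T⁴ = P/(εσA) + T_w⁴ = 22.2/(0.82·5.67×10⁻⁸·0.03017) + (286)⁴
    = 1.583×10¹⁰ + 6.691×10⁹ = 2.252×10¹⁰ K⁴.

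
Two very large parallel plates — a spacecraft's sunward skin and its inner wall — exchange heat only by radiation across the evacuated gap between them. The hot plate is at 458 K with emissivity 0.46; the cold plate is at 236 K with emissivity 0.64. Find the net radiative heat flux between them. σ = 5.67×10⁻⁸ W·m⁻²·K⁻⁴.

For two infinite grey parallel plates, q = σ(T₁⁴ − T₂⁴)/(1/ε₁ + 1/ε₂ − 1).
T₁⁴ − T₂⁴ = 4.400×10¹⁰ − 3.102×10⁹ = 4.090×10¹⁰ K⁴.
1/ε₁ + 1/ε₂ − 1 = 2.174 + 1.562 − 1 = 2.736.
q = 5.67×10⁻⁸ × 4.090×10¹⁰ / 2.736.

q ≈ 847 W/m²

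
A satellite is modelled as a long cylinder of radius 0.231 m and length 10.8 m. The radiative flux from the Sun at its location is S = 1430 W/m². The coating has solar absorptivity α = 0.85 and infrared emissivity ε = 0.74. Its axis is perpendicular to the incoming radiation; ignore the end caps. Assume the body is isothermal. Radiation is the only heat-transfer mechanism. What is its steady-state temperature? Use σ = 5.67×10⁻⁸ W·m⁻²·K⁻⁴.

At equilibrium, absorbed power = emitted power.
Absorbing cross-section = 2rL = 4.990 m²; emitting surface = 2πrL = 15.68 m² (ratio π).
αS·A_cross = εσ·A_surf·T⁴  ⇒  T⁴ = αS/(ε·πσ).
T⁴ = 0.850·1430/(0.74·π·5.67×10⁻⁸) = 9.221×10⁹ K⁴.
T = (9.221×10⁹)^(1/4).

T ≈ 310 K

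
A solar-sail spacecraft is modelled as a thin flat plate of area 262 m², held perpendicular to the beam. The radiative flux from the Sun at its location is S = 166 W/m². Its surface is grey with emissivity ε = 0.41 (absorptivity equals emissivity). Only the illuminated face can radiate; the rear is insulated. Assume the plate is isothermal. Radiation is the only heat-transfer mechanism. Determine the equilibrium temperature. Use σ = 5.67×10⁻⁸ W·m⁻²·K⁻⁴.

At equilibrium, absorbed power = emitted power.
Absorbing cross-section = A = 262.0 m²; emitting surface = A = 262.0 m² (ratio 1).
εS·A_cross = εσ·A_surf·T⁴  ⇒  T⁴ = S/(1σ)   (ε cancels).
T⁴ = 166/(1·5.67×10⁻⁸) = 2.928×10⁹ K⁴.
T = (2.928×10⁹)^(1/4).

T ≈ 233 K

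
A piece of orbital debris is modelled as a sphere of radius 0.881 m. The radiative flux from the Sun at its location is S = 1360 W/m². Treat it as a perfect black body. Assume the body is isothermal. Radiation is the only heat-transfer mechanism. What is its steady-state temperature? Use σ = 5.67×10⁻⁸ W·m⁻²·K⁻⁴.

At equilibrium, absorbed power = emitted power.
Absorbing cross-section = πr² = 2.438 m²; emitting surface = 4πr² = 9.754 m² (ratio 4).
S·A_cross = εσ·A_surf·T⁴  ⇒  T⁴ = S/(4σ).
T⁴ = 1.00·1360/(4·5.67×10⁻⁸) = 5.996×10⁹ K⁴.
T = (5.996×10⁹)^(1/4).

T ≈ 278 K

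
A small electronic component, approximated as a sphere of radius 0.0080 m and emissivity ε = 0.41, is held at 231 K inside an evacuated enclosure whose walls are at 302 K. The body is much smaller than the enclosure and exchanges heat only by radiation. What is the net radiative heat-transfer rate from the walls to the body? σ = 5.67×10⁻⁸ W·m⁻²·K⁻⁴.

For a small grey body in a large enclosure: P_net = εσA(T_body⁴ − T_wall⁴).
A = 4πr² = 8.042×10⁻⁴ m²; T_body⁴ − T_wall⁴ = 2.847×10⁹ − 8.318×10⁹ = -5.471×10⁹ K⁴.
|P_net| = 0.41·5.67×10⁻⁸·8.042×10⁻⁴·5.471×10⁹.

P_net ≈ 0.102 W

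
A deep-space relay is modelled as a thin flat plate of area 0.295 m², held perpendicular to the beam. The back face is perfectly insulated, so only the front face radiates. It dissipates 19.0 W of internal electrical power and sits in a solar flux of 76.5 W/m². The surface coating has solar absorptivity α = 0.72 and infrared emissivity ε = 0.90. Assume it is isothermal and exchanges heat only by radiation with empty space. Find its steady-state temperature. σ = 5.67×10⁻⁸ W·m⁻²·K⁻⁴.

At steady state, absorbed solar power + internal power = radiated power.
Absorbed: α·S·A_cross = 0.72·76.5·0.2950 = 16.25 W (cross-section A).
Total input = 16.25 + 19.0 = 35.25 W.
Radiated: εσ·A_surf·T⁴ with A_surf = A = 0.2950 m².
T⁴ = 35.25/(0.90·5.67×10⁻⁸·0.2950) = 2.342×10⁹ K⁴.

T ≈ 220 K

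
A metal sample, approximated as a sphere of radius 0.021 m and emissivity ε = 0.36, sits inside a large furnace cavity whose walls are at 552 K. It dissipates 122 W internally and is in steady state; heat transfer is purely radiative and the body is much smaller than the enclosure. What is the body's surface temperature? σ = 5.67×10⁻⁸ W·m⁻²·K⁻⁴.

For a small grey body in a large enclosure, net radiated power = εσA(T⁴ − T_w⁴).
Steady state: P = εσA(T⁴ − T_w⁴) with A = 4πr² = 0.005542 m².
T⁴ = P/(εσA) + T_w⁴ = 122/(0.36·5.67×10⁻⁸·0.005542) + (552)⁴
    = 1.079×10¹² + 9.284×10¹⁰ = 1.171×10¹² K⁴.

T ≈ 1040 K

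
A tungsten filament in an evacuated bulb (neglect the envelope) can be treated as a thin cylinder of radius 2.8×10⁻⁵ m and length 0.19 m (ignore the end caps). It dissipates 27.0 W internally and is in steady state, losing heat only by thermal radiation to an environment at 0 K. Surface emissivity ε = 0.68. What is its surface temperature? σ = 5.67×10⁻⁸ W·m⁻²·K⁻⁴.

Steady state: internal power = radiated power, P = εσA T⁴.
Radiating area A = 2πrL = 3.343×10⁻⁵ m².
T⁴ = P/(εσA) = 27.0/(0.68·5.67×10⁻⁸·3.343×10⁻⁵) = 2.095×10¹³ K⁴.
T = (2.095×10¹³)^(1/4).

T ≈ 2140 K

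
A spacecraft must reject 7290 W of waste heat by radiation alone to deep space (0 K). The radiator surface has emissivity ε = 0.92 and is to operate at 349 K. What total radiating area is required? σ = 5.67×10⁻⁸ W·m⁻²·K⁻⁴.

P = εσA T⁴ ⇒ A = P/(εσT⁴).
T⁴ = 1.484×10¹⁰ K⁴.
A = 7290/(0.92 × 5.67×10⁻⁸ × 1.484×10¹⁰).

A ≈ 9.42 m²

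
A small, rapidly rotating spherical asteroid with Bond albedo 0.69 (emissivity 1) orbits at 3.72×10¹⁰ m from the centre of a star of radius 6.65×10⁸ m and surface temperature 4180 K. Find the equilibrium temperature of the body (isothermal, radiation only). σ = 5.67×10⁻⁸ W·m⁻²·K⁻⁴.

T ≈ 295 K

The star's surface emits σT_*⁴; at distance d the flux is S = σT_*⁴(R_*/d)².
S = 5.67×10⁻⁸·(4180)⁴·(6.65×10⁸/3.72×10¹⁰)² = 5532 W/m².
For an isothermal sphere T⁴ = (1−a)S/(4σ) = 7.561×10⁹ K⁴.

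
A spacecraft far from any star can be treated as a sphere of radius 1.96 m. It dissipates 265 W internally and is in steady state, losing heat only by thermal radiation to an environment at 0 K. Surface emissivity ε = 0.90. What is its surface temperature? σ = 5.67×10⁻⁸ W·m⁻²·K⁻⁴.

Steady state: internal power = radiated power, P = εσA T⁴.
Radiating area A = 4πr² = 48.27 m².
T⁴ = P/(εσA) = 265/(0.90·5.67×10⁻⁸·48.27) = 1.076×10⁸ K⁴.
T = (1.076×10⁸)^(1/4).

T ≈ 102 K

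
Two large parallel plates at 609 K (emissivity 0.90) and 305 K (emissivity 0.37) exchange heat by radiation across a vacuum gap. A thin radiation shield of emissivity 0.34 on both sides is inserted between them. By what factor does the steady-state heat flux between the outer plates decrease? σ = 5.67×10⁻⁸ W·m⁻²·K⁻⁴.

factor ≈ 2.74

Without shield: q₀ = σΔ(T⁴)/(1/ε₁+1/ε₂−1) with denominator 2.814.
With shield the two gaps are in series; the resistances add: (1/ε₁+1/ε_s−1)+(1/ε_s+1/ε₂−1) = 3.052+4.644 = 7.696.
Heat-flux ratio q₀/q = 7.696/2.814.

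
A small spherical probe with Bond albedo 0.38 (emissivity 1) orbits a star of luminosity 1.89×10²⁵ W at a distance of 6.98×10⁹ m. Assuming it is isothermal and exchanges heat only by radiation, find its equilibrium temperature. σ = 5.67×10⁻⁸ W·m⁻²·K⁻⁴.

First find the stellar flux at distance d: S = L/(4πd²) = 1.89×10²⁵/(4π·(6.98×10⁹)²) = 30870 W/m².
For an isothermal sphere, absorbed (1−a)S·πr² = emitted σ·4πr²·T⁴, so T⁴ = (1−a)S/(4σ).
T⁴ = 0.620·30870/(4·5.67×10⁻⁸) = 8.439×10¹⁰ K⁴.

T ≈ 539 K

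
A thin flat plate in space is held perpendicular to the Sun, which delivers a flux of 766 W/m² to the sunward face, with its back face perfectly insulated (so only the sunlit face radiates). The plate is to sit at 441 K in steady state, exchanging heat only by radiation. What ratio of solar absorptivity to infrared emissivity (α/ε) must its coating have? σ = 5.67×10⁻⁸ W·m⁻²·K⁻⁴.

α/ε ≈ 2.80

Balance: αS·A = εσ·1A·T⁴ ⇒ α/ε = σT⁴/S.
α/ε = 5.67×10⁻⁸·(441)⁴/766 = 5.67×10⁻⁸·3.782×10¹⁰/766.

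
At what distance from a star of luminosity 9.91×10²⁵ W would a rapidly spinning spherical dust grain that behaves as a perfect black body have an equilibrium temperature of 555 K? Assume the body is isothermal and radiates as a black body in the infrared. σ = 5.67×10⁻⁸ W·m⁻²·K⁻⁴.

d ≈ 1.91×10¹⁰ m

For an isothermal black-emitting sphere, (1−a)S·πr² = σ·4πr²·T⁴ ⇒ S = 4σT⁴/(1−a).
S = 4·5.67×10⁻⁸·(555)⁴/1.00 = 21520 W/m².
Flux falls as S = L/(4πd²), so d = √(L/(4πS)) = √(9.91×10²⁵/(4π·21520)).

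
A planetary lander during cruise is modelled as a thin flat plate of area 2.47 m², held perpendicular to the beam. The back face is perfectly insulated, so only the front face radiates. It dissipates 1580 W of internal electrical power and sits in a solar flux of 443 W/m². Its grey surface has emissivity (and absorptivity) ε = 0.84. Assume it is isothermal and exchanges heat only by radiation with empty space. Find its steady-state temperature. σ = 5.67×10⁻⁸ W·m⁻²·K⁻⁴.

At steady state, absorbed solar power + internal power = radiated power.
Absorbed: α·S·A_cross = 0.84·443·2.470 = 919.1 W (cross-section A).
Total input = 919.1 + 1580 = 2499 W.
Radiated: εσ·A_surf·T⁴ with A_surf = A = 2.470 m².
T⁴ = 2499/(0.84·5.67×10⁻⁸·2.470) = 2.124×10¹⁰ K⁴.

T ≈ 382 K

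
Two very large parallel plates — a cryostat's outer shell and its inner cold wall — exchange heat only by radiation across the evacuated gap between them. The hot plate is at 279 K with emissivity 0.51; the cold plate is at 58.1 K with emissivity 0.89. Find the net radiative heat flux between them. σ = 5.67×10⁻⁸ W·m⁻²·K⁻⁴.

For two infinite grey parallel plates, q = σ(T₁⁴ − T₂⁴)/(1/ε₁ + 1/ε₂ − 1).
T₁⁴ − T₂⁴ = 6.059×10⁹ − 1.139×10⁷ = 6.048×10⁹ K⁴.
1/ε₁ + 1/ε₂ − 1 = 1.961 + 1.124 − 1 = 2.084.
q = 5.67×10⁻⁸ × 6.048×10⁹ / 2.084.

q ≈ 165 W/m²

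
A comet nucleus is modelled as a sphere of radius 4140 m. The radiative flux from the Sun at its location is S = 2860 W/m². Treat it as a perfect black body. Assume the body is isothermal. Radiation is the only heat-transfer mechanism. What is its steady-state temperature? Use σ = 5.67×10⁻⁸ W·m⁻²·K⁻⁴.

T ≈ 335 K

At equilibrium, absorbed power = emitted power.
Absorbing cross-section = πr² = 5.385×10⁷ m²; emitting surface = 4πr² = 2.154×10⁸ m² (ratio 4).
S·A_cross = εσ·A_surf·T⁴  ⇒  T⁴ = S/(4σ).
T⁴ = 1.00·2860/(4·5.67×10⁻⁸) = 1.261×10¹⁰ K⁴.
T = (1.261×10¹⁰)^(1/4).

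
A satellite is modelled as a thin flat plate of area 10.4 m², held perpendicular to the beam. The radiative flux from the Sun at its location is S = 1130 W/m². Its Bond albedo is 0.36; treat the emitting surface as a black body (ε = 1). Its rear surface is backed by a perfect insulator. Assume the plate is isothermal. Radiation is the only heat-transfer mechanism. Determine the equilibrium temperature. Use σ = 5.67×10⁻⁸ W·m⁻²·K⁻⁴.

T ≈ 336 K

At equilibrium, absorbed power = emitted power.
Absorbing cross-section = A = 10.40 m²; emitting surface = A = 10.40 m² (ratio 1).
(1−a)S·A_cross = εσ·A_surf·T⁴  ⇒  T⁴ = (1−a)S/(1σ).
T⁴ = 0.640·1130/(1·5.67×10⁻⁸) = 1.275×10¹⁰ K⁴.
T = (1.275×10¹⁰)^(1/4).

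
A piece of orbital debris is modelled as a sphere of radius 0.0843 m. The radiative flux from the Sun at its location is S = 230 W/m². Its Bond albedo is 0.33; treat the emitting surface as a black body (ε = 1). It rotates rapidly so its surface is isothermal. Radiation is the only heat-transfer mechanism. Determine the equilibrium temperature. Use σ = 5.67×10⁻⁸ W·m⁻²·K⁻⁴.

T ≈ 161 K

At equilibrium, absorbed power = emitted power.
Absorbing cross-section = πr² = 0.02233 m²; emitting surface = 4πr² = 0.08930 m² (ratio 4).
(1−a)S·A_cross = εσ·A_surf·T⁴  ⇒  T⁴ = (1−a)S/(4σ).
T⁴ = 0.670·230/(4·5.67×10⁻⁸) = 6.795×10⁸ K⁴.
T = (6.795×10⁸)^(1/4).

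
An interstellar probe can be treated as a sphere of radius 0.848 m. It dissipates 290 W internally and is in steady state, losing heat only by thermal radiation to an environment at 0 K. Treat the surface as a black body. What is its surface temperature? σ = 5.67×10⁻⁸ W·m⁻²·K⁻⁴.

Steady state: internal power = radiated power, P = εσA T⁴.
Radiating area A = 4πr² = 9.037 m².
T⁴ = P/(εσA) = 290/(1.0·5.67×10⁻⁸·9.037) = 5.660×10⁸ K⁴.
T = (5.660×10⁸)^(1/4).

T ≈ 154 K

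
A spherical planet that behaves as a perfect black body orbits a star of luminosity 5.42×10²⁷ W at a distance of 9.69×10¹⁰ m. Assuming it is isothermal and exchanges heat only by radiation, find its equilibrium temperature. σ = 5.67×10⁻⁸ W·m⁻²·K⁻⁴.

First find the stellar flux at distance d: S = L/(4πd²) = 5.42×10²⁷/(4π·(9.69×10¹⁰)²) = 45930 W/m².
For an isothermal sphere, absorbed (1−a)S·πr² = emitted σ·4πr²·T⁴, so T⁴ = (1−a)S/(4σ).
T⁴ = 1.00·45930/(4·5.67×10⁻⁸) = 2.025×10¹¹ K⁴.

T ≈ 671 K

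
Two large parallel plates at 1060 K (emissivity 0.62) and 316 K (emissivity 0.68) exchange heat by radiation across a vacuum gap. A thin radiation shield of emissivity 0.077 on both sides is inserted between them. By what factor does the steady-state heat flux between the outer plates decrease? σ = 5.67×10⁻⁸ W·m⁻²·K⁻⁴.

factor ≈ 13.0

Without shield: q₀ = σΔ(T⁴)/(1/ε₁+1/ε₂−1) with denominator 2.083.
With shield the two gaps are in series; the resistances add: (1/ε₁+1/ε_s−1)+(1/ε_s+1/ε₂−1) = 13.60+13.46 = 27.06.
Heat-flux ratio q₀/q = 27.06/2.083.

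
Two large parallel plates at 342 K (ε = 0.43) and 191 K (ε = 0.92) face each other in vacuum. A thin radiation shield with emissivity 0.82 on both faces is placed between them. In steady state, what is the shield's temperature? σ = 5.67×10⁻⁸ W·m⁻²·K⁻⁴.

T_s ≈ 273 K

In steady state the net flux on the hot side equals that on the cold side.
σ(T₁⁴−T_s⁴)/D₁ = σ(T_s⁴−T₂⁴)/D₂, with D₁ = 1/ε₁+1/ε_s−1 = 2.545, D₂ = 1/ε_s+1/ε₂−1 = 1.306.
Solve for T_s⁴: T_s⁴ = (D₂·T₁⁴ + D₁·T₂⁴)/(D₁+D₂) = 5.520×10⁹ K⁴.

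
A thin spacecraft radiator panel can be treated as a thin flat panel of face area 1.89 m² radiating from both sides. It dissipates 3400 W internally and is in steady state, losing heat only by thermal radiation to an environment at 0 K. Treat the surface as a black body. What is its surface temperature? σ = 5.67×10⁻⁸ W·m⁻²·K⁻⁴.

Steady state: internal power = radiated power, P = εσA T⁴.
Radiating area A = 2·1.89 = 3.780 m².
T⁴ = P/(εσA) = 3400/(1.0·5.67×10⁻⁸·3.780) = 1.586×10¹⁰ K⁴.
T = (1.586×10¹⁰)^(1/4).

T ≈ 355 K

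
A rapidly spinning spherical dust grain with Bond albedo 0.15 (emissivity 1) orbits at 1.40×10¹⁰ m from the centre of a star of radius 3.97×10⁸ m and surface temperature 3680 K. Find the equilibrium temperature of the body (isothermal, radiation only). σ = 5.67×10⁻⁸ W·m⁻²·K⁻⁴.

T ≈ 421 K

The star's surface emits σT_*⁴; at distance d the flux is S = σT_*⁴(R_*/d)².
S = 5.67×10⁻⁸·(3680)⁴·(3.97×10⁸/1.40×10¹⁰)² = 8362 W/m².
For an isothermal sphere T⁴ = (1−a)S/(4σ) = 3.134×10¹⁰ K⁴.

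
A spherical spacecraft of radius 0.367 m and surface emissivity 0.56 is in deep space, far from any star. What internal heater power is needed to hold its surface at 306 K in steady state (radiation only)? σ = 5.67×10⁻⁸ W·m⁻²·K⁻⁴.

P ≈ 471 W

P = εσ·4πr²·T⁴.
4πr² = 1.693 m²; T⁴ = 8.768×10⁹ K⁴.
P = 0.56·5.67×10⁻⁸·1.693·8.768×10⁹.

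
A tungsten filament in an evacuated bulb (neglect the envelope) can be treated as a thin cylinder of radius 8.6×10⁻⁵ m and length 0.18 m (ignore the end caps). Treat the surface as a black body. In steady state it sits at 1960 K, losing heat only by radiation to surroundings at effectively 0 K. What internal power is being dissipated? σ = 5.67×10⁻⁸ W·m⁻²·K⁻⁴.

Steady state: P = εσA T⁴.
A = 2πrL = 9.726×10⁻⁵ m²; T⁴ = (1960)⁴ = 1.476×10¹³ K⁴.
P = 1.0 × 5.67×10⁻⁸ × 9.726×10⁻⁵ × 1.476×10¹³.

P ≈ 81.4 W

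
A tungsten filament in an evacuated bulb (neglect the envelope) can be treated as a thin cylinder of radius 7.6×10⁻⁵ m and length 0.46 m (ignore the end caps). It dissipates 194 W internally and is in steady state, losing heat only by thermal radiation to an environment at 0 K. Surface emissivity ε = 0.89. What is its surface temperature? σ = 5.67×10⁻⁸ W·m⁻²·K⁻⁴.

T ≈ 2050 K

Steady state: internal power = radiated power, P = εσA T⁴.
Radiating area A = 2πrL = 2.197×10⁻⁴ m².
T⁴ = P/(εσA) = 194/(0.89·5.67×10⁻⁸·2.197×10⁻⁴) = 1.750×10¹³ K⁴.
T = (1.750×10¹³)^(1/4).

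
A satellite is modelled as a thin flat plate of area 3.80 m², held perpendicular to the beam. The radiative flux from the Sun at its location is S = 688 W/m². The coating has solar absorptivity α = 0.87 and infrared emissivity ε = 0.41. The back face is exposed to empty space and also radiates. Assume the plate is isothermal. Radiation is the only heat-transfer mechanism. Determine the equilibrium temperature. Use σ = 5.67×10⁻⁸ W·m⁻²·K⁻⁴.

T ≈ 337 K

At equilibrium, absorbed power = emitted power.
Absorbing cross-section = A = 3.800 m²; emitting surface = 2A = 7.600 m² (ratio 2).
αS·A_cross = εσ·A_surf·T⁴  ⇒  T⁴ = αS/(ε·2σ).
T⁴ = 0.870·688/(0.41·2·5.67×10⁻⁸) = 1.287×10¹⁰ K⁴.
T = (1.287×10¹⁰)^(1/4).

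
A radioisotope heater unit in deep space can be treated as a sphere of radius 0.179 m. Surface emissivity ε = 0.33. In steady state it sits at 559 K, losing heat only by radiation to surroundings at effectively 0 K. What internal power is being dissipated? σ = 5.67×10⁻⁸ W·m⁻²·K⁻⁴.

P ≈ 736 W

Steady state: P = εσA T⁴.
A = 4πr² = 0.4026 m²; T⁴ = (559)⁴ = 9.764×10¹⁰ K⁴.
P = 0.33 × 5.67×10⁻⁸ × 0.4026 × 9.764×10¹⁰.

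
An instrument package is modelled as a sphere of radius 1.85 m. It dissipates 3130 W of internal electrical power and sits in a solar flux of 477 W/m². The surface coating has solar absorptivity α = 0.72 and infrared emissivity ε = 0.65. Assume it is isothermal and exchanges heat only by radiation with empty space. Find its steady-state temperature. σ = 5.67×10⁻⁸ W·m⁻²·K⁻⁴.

At steady state, absorbed solar power + internal power = radiated power.
Absorbed: α·S·A_cross = 0.72·477·10.75 = 3693 W (cross-section πr²).
Total input = 3693 + 3130 = 6823 W.
Radiated: εσ·A_surf·T⁴ with A_surf = 4πr² = 43.01 m².
T⁴ = 6823/(0.65·5.67×10⁻⁸·43.01) = 4.304×10⁹ K⁴.

T ≈ 256 K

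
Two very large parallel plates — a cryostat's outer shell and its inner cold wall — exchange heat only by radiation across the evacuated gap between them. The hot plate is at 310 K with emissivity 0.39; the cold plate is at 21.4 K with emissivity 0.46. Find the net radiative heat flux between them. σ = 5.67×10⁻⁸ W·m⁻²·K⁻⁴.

q ≈ 140 W/m²

For two infinite grey parallel plates, q = σ(T₁⁴ − T₂⁴)/(1/ε₁ + 1/ε₂ − 1).
T₁⁴ − T₂⁴ = 9.235×10⁹ − 2.097×10⁵ = 9.235×10⁹ K⁴.
1/ε₁ + 1/ε₂ − 1 = 2.564 + 2.174 − 1 = 3.738.
q = 5.67×10⁻⁸ × 9.235×10⁹ / 3.738.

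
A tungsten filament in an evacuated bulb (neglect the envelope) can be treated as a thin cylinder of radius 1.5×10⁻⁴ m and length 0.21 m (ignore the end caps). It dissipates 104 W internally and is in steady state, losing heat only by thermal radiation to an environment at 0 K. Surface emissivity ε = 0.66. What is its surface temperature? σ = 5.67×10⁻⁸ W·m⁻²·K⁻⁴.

Steady state: internal power = radiated power, P = εσA T⁴.
Radiating area A = 2πrL = 1.979×10⁻⁴ m².
T⁴ = P/(εσA) = 104/(0.66·5.67×10⁻⁸·1.979×10⁻⁴) = 1.404×10¹³ K⁴.
T = (1.404×10¹³)^(1/4).

T ≈ 1940 K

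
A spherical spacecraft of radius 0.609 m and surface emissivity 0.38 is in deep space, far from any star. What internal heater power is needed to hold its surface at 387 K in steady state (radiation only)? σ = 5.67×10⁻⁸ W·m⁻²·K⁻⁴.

P ≈ 2250 W

P = εσ·4πr²·T⁴.
4πr² = 4.661 m²; T⁴ = 2.243×10¹⁰ K⁴.
P = 0.38·5.67×10⁻⁸·4.661·2.243×10¹⁰.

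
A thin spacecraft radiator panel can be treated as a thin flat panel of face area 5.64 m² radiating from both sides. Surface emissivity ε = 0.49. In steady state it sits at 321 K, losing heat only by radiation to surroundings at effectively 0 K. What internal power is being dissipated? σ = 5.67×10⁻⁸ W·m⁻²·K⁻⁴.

P ≈ 3330 W

Steady state: P = εσA T⁴.
A = 2·5.64 = 11.28 m²; T⁴ = (321)⁴ = 1.062×10¹⁰ K⁴.
P = 0.49 × 5.67×10⁻⁸ × 11.28 × 1.062×10¹⁰.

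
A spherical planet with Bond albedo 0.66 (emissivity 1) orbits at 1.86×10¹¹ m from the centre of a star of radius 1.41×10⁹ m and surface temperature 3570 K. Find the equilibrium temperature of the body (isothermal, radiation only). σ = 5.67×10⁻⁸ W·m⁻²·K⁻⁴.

T ≈ 168 K

The star's surface emits σT_*⁴; at distance d the flux is S = σT_*⁴(R_*/d)².
S = 5.67×10⁻⁸·(3570)⁴·(1.41×10⁹/1.86×10¹¹)² = 529.3 W/m².
For an isothermal sphere T⁴ = (1−a)S/(4σ) = 7.934×10⁸ K⁴.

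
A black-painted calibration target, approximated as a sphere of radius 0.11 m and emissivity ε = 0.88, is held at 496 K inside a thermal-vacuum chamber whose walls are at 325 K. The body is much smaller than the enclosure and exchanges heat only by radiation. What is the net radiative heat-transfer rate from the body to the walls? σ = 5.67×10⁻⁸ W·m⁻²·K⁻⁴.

P_net ≈ 375 W

For a small grey body in a large enclosure: P_net = εσA(T_body⁴ − T_wall⁴).
A = 4πr² = 0.1521 m²; T_body⁴ − T_wall⁴ = 6.052×10¹⁰ − 1.116×10¹⁰ = 4.937×10¹⁰ K⁴.
|P_net| = 0.88·5.67×10⁻⁸·0.1521·4.937×10¹⁰.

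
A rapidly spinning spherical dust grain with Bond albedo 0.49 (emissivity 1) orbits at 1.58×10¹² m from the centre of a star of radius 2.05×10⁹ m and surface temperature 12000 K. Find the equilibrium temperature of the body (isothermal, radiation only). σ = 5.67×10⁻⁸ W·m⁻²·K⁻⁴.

T ≈ 258 K

The star's surface emits σT_*⁴; at distance d the flux is S = σT_*⁴(R_*/d)².
S = 5.67×10⁻⁸·(12000)⁴·(2.05×10⁹/1.58×10¹²)² = 1979 W/m².
For an isothermal sphere T⁴ = (1−a)S/(4σ) = 4.451×10⁹ K⁴.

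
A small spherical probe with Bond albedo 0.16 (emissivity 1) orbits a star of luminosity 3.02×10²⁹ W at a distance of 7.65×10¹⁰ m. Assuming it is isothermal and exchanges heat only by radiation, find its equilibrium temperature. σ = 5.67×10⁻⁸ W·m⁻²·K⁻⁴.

First find the stellar flux at distance d: S = L/(4πd²) = 3.02×10²⁹/(4π·(7.65×10¹⁰)²) = 4.107×10⁶ W/m².
For an isothermal sphere, absorbed (1−a)S·πr² = emitted σ·4πr²·T⁴, so T⁴ = (1−a)S/(4σ).
T⁴ = 0.840·4.107×10⁶/(4·5.67×10⁻⁸) = 1.521×10¹³ K⁴.

T ≈ 1970 K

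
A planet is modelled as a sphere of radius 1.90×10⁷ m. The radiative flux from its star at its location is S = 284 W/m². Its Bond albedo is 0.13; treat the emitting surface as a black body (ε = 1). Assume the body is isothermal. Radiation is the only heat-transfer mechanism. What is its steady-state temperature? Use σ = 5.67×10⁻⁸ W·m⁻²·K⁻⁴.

T ≈ 182 K

At equilibrium, absorbed power = emitted power.
Absorbing cross-section = πr² = 1.134×10¹⁵ m²; emitting surface = 4πr² = 4.536×10¹⁵ m² (ratio 4).
(1−a)S·A_cross = εσ·A_surf·T⁴  ⇒  T⁴ = (1−a)S/(4σ).
T⁴ = 0.870·284/(4·5.67×10⁻⁸) = 1.089×10⁹ K⁴.
T = (1.089×10⁹)^(1/4).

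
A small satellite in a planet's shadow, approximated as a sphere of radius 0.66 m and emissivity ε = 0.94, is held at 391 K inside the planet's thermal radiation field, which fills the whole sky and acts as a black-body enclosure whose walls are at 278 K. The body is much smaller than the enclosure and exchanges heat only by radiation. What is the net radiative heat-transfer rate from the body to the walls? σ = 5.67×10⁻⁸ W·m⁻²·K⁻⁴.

For a small grey body in a large enclosure: P_net = εσA(T_body⁴ − T_wall⁴).
A = 4πr² = 5.474 m²; T_body⁴ − T_wall⁴ = 2.337×10¹⁰ − 5.973×10⁹ = 1.740×10¹⁰ K⁴.
|P_net| = 0.94·5.67×10⁻⁸·5.474·1.740×10¹⁰.

P_net ≈ 5080 W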